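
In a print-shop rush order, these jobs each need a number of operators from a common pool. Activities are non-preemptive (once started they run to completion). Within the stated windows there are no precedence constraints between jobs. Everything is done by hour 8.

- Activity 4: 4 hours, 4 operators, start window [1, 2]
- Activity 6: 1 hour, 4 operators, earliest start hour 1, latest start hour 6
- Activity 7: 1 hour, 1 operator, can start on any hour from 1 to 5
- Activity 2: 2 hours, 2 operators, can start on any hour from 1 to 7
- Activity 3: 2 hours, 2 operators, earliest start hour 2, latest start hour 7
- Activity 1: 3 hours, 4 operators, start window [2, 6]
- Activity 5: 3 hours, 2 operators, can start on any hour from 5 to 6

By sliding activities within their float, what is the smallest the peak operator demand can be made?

6

Early-start (Activity 4@1, Activity 6@1, Activity 7@1, Activity 2@1, Activity 3@2, Activity 1@2, Activity 5@5) gives peak 12: h1:11  h2:12  h3:10  h4:8  h5:2  h6:2  h7:2  h8:0.
Shift Activity 6→5, Activity 2→2, Activity 3→4, Activity 1→6, Activity 5→6.
Schedule Activity 4@1, Activity 6@5, Activity 7@1, Activity 2@2, Activity 3@4, Activity 1@6, Activity 5@6: h1:5  h2:6  h3:6  h4:6  h5:6  h6:6  h7:6  h8:6 — peak 6.
Total operator-hours = 47 over 8 hours ⇒ peak ≥ ⌈47/8⌉ = 6, so 6 is optimal.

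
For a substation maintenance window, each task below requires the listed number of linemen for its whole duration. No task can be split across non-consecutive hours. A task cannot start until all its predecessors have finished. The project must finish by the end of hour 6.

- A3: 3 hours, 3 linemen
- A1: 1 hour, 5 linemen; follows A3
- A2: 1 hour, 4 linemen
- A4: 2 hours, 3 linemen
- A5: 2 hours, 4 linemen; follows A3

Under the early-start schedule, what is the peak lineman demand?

10

Early-start schedule: A3@1, A1@4, A2@1, A4@1, A5@4.
Load per hour: hour 1: 10, hour 2: 6, hour 3: 3, hour 4: 9, hour 5: 4, hour 6: 0.
Peak is 10.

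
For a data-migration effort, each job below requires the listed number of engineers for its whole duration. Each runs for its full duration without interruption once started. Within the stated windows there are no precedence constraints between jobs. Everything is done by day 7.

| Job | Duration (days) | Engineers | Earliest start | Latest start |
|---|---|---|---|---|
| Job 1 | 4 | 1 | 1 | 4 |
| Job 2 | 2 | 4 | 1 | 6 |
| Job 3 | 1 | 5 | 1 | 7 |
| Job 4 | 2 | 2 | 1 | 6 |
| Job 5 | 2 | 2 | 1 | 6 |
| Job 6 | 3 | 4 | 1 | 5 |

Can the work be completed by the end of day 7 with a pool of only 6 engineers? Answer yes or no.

Schedule Job 1@1, Job 2@1, Job 3@3, Job 4@4, Job 5@6, Job 6@5: d1:5  d2:5  d3:6  d4:3  d5:6  d6:6  d7:6 — peak 6 ≤ 6.

yes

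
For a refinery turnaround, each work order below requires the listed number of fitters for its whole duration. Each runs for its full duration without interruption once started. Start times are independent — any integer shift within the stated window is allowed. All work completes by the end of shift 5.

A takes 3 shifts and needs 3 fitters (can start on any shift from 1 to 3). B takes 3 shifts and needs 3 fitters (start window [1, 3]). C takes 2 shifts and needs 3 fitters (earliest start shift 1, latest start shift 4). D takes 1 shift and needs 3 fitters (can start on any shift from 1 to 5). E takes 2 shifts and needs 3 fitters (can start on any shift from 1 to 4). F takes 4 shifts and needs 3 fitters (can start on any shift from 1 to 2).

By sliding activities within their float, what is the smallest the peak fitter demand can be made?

Early-start (A@1, B@1, C@1, D@1, E@1, F@1) gives peak 18: s1:18  s2:15  s3:9  s4:3  s5:0.
Shift C→4, E→4, F→2.
Schedule A@1, B@1, C@4, D@1, E@4, F@2: s1:9  s2:9  s3:9  s4:9  s5:9 — peak 9.
Total fitter-shifts = 45 over 5 shifts ⇒ peak ≥ ⌈45/5⌉ = 9, so 9 is optimal.

9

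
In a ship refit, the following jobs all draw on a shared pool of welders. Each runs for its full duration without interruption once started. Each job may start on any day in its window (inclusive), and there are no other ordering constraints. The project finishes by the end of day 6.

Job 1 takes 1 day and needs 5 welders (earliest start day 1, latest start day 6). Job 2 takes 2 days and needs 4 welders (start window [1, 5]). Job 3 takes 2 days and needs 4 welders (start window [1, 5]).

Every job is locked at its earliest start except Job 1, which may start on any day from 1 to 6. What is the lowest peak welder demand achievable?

8

Job 1@1: d1:13  d2:8  d3:0  d4:0  d5:0  d6:0 → peak 13
Job 1@2: d1:8  d2:13  d3:0  d4:0  d5:0  d6:0 → peak 13
Job 1@3: d1:8  d2:8  d3:5  d4:0  d5:0  d6:0 → peak 8
Job 1@4: d1:8  d2:8  d3:0  d4:5  d5:0  d6:0 → peak 8
Job 1@5: d1:8  d2:8  d3:0  d4:0  d5:5  d6:0 → peak 8
Job 1@6: d1:8  d2:8  d3:0  d4:0  d5:0  d6:5 → peak 8
Best is Job 1@3, peak 8.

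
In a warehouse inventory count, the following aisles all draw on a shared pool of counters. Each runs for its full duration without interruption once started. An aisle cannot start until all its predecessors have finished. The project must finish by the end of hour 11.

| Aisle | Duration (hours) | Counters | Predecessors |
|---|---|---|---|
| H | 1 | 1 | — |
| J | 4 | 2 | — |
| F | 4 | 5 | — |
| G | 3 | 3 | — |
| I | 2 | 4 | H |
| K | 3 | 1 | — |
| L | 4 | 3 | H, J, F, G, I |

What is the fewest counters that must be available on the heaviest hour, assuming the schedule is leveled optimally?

7

Early-start (H@1, J@1, F@1, G@1, I@2, K@1, L@5) gives peak 15: h1:12  h2:15  h3:15  h4:7  h5:3  h6:3  h7:3  h8:3  h9:0  h10:0  h11:0.
Shift J→2, G→5, I→6, K→8, L→8.
Schedule H@1, J@2, F@1, G@5, I@6, K@8, L@8: h1:6  h2:7  h3:7  h4:7  h5:5  h6:7  h7:7  h8:4  h9:4  h10:4  h11:3 — peak 7.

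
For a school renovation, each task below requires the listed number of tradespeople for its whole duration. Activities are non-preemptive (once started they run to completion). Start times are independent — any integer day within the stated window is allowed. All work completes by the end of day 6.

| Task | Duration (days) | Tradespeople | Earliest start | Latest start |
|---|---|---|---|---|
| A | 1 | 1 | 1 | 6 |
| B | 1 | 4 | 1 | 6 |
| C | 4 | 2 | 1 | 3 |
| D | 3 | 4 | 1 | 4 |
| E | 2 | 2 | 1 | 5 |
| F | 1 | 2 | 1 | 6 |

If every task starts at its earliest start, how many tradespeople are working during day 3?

6

At early start, day 3 has: C, D.
Demand: 2 + 4 = 6.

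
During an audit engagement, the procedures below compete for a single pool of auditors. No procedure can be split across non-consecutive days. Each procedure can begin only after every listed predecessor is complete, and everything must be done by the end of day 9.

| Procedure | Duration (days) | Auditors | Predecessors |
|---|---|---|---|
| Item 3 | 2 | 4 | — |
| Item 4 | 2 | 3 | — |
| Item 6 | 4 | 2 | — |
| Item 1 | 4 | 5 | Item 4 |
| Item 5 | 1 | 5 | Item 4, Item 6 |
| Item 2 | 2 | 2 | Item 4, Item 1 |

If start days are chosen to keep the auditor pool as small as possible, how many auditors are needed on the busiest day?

Early-start (Item 3@1, Item 4@1, Item 6@1, Item 1@3, Item 5@5, Item 2@7) gives peak 10: d1:9  d2:9  d3:7  d4:7  d5:10  d6:5  d7:2  d8:2  d9:0.
Shift Item 6→3, Item 5→7.
Schedule Item 3@1, Item 4@1, Item 6@3, Item 1@3, Item 5@7, Item 2@7: d1:7  d2:7  d3:7  d4:7  d5:7  d6:7  d7:7  d8:2  d9:0 — peak 7.

7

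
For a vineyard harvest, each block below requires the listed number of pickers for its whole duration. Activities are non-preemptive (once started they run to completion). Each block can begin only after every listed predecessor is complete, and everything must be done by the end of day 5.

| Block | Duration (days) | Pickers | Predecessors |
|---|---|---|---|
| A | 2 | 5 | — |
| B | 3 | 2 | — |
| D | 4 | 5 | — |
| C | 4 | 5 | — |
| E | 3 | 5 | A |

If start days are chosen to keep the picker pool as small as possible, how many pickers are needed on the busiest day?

Schedule A@1, B@1, D@1, C@1, E@3: d1:17  d2:17  d3:17  d4:15  d5:5 — peak 17.
No arrangement of the 12 feasible schedules does better.

17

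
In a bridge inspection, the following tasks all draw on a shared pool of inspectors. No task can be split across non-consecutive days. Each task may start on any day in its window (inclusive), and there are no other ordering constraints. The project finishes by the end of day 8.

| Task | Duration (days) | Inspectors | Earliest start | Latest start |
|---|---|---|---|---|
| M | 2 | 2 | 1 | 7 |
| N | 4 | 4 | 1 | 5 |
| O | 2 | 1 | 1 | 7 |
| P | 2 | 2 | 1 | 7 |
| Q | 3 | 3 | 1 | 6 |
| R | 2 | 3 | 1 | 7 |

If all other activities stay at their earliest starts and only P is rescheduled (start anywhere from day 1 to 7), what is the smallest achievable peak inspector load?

13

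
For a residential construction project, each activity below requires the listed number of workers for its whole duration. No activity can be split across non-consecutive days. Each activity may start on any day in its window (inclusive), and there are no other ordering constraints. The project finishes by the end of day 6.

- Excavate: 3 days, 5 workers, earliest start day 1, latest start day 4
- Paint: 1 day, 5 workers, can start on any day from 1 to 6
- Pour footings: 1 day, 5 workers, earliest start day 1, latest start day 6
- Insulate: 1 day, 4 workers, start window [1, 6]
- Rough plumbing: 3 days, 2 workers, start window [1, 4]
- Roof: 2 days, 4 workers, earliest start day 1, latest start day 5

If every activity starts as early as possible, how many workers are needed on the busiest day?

25

Early-start schedule: Excavate@1, Paint@1, Pour footings@1, Insulate@1, Rough plumbing@1, Roof@1.
Load per day: day 1: 25, day 2: 11, day 3: 7, day 4: 0, day 5: 0, day 6: 0.
Peak is 25.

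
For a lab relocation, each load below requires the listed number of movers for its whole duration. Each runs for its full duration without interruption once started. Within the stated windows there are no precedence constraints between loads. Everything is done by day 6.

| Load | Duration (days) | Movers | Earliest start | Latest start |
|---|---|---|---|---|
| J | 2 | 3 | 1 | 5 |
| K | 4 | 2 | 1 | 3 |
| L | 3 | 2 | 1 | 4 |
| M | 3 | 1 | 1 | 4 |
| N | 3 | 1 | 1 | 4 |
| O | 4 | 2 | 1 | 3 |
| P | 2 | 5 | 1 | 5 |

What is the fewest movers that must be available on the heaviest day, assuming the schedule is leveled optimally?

Early-start (J@1, K@1, L@1, M@1, N@1, O@1, P@1) gives peak 16: d1:16  d2:16  d3:8  d4:4  d5:0  d6:0.
Shift N→3, O→3, P→5.
Schedule J@1, K@1, L@1, M@1, N@3, O@3, P@5: d1:8  d2:8  d3:8  d4:5  d5:8  d6:7 — peak 8.
Total mover-days = 44 over 6 days ⇒ peak ≥ ⌈44/6⌉ = 8, so 8 is optimal.

8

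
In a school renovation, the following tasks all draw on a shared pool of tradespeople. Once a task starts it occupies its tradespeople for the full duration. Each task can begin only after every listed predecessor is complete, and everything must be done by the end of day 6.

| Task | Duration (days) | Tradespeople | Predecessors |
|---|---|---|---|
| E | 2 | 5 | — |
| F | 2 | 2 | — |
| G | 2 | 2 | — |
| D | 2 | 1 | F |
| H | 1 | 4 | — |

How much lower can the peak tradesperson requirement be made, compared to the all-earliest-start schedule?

8

Early-start peak: d1:13  d2:9  d3:1  d4:1  d5:0  d6:0 ⇒ 13.
Leveled (E@1, F@3, G@3, D@5, H@5): d1:5  d2:5  d3:4  d4:4  d5:5  d6:1 ⇒ 5.
Reduction 13 − 5 = 8.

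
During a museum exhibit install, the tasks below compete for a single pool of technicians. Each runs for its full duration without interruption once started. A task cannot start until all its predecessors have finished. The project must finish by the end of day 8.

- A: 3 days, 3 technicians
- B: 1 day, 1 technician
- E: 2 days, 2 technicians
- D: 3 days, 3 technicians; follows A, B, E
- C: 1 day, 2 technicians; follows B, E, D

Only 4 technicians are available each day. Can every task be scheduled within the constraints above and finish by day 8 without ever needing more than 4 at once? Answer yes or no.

no

The minimum achievable peak is 5; 4 < 5, so no feasible schedule stays within the cap.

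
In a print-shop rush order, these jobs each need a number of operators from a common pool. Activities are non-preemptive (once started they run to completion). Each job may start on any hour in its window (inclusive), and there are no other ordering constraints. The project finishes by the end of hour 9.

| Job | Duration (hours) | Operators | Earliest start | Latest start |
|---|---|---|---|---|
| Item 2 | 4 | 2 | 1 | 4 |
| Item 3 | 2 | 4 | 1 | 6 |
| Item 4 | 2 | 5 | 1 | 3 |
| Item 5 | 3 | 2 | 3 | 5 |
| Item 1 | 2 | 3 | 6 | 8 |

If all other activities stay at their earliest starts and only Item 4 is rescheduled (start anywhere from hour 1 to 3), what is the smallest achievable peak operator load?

9

Item 4@1: h1:11  h2:11  h3:4  h4:4  h5:2  h6:3  h7:3  h8:0  h9:0 → peak 11
Item 4@2: h1:6  h2:11  h3:9  h4:4  h5:2  h6:3  h7:3  h8:0  h9:0 → peak 11
Item 4@3: h1:6  h2:6  h3:9  h4:9  h5:2  h6:3  h7:3  h8:0  h9:0 → peak 9
Best is Item 4@3, peak 9.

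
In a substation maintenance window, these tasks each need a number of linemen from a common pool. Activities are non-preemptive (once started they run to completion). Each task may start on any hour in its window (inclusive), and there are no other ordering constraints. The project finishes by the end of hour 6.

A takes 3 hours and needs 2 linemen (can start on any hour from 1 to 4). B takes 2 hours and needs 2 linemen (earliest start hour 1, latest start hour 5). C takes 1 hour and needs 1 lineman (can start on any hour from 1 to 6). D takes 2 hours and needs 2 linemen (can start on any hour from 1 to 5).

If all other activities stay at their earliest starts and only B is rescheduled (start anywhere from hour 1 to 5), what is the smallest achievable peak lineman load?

B@1: h1:7  h2:6  h3:2  h4:0  h5:0  h6:0 → peak 7
B@2: h1:5  h2:6  h3:4  h4:0  h5:0  h6:0 → peak 6
B@3: h1:5  h2:4  h3:4  h4:2  h5:0  h6:0 → peak 5
B@4: h1:5  h2:4  h3:2  h4:2  h5:2  h6:0 → peak 5
B@5: h1:5  h2:4  h3:2  h4:0  h5:2  h6:2 → peak 5
Best is B@3, peak 5.

5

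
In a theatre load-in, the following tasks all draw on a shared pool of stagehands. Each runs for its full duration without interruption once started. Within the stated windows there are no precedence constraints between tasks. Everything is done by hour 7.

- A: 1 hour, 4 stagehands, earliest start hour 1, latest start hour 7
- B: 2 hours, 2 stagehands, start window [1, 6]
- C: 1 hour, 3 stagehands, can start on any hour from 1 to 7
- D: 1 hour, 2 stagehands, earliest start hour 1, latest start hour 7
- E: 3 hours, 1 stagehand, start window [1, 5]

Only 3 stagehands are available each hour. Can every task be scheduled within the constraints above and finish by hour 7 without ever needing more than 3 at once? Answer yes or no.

no

The minimum achievable peak is 4; 3 < 4, so no feasible schedule stays within the cap.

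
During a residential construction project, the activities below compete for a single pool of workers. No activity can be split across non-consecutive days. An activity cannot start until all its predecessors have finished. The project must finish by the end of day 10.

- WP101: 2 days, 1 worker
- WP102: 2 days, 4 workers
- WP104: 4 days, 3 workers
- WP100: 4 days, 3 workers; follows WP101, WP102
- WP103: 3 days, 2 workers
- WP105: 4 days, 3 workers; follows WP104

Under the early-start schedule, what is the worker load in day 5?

6

At early start, day 5 has: WP100, WP105.
Demand: 3 + 3 = 6.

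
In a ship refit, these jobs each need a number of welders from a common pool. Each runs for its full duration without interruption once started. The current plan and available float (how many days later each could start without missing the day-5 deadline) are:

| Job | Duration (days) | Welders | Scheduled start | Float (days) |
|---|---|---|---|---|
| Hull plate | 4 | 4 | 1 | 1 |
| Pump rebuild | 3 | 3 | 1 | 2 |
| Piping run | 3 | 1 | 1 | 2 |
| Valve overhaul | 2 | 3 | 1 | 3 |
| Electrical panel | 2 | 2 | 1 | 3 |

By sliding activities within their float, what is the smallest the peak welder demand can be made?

9

Early-start (Hull plate@1, Pump rebuild@1, Piping run@1, Valve overhaul@1, Electrical panel@1) gives peak 13: d1:13  d2:13  d3:8  d4:4  d5:0.
Shift Valve overhaul→4, Electrical panel→4.
Schedule Hull plate@1, Pump rebuild@1, Piping run@1, Valve overhaul@4, Electrical panel@4: d1:8  d2:8  d3:8  d4:9  d5:5 — peak 9.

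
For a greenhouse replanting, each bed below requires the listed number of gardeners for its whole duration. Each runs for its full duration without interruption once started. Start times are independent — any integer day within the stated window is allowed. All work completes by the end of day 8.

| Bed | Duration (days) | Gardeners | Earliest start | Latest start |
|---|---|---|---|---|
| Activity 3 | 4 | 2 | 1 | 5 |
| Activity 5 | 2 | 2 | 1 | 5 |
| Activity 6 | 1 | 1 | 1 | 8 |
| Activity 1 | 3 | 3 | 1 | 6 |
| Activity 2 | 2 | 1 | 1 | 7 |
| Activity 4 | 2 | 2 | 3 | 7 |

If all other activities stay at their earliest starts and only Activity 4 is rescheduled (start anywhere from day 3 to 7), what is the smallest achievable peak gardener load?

Activity 4@3: d1:9  d2:8  d3:7  d4:4  d5:0  d6:0  d7:0  d8:0 → peak 9
Activity 4@4: d1:9  d2:8  d3:5  d4:4  d5:2  d6:0  d7:0  d8:0 → peak 9
Activity 4@5: d1:9  d2:8  d3:5  d4:2  d5:2  d6:2  d7:0  d8:0 → peak 9
Activity 4@6: d1:9  d2:8  d3:5  d4:2  d5:0  d6:2  d7:2  d8:0 → peak 9
Activity 4@7: d1:9  d2:8  d3:5  d4:2  d5:0  d6:0  d7:2  d8:2 → peak 9
Best is Activity 4@3, peak 9.

9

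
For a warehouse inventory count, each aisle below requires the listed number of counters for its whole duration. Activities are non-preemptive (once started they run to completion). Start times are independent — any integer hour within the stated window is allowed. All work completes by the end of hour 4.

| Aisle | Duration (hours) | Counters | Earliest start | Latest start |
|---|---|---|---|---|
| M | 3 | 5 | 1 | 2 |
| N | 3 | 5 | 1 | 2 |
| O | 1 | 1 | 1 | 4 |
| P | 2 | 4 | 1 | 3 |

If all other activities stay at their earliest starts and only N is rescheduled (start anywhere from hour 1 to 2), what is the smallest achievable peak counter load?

14

N@1: h1:15  h2:14  h3:10  h4:0 → peak 15
N@2: h1:10  h2:14  h3:10  h4:5 → peak 14
Best is N@2, peak 14.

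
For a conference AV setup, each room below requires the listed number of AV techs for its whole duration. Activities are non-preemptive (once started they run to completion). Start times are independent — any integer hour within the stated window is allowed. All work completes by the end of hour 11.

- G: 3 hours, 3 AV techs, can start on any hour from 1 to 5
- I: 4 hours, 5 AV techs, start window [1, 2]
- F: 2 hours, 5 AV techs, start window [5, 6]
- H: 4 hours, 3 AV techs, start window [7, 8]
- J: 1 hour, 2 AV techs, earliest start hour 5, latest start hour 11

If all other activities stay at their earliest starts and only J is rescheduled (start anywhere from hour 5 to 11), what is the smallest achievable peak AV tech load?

8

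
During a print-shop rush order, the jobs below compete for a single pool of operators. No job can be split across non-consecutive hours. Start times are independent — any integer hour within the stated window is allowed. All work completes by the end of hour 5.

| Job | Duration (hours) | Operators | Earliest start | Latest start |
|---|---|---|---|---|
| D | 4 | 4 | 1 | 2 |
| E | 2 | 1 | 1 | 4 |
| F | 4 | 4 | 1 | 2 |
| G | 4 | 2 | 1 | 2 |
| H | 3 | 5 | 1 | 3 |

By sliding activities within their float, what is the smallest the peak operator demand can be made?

Early-start (D@1, E@1, F@1, G@1, H@1) gives peak 16: h1:16  h2:16  h3:15  h4:10  h5:0.
Shift H→3.
Schedule D@1, E@1, F@1, G@1, H@3: h1:11  h2:11  h3:15  h4:15  h5:5 — peak 15.

15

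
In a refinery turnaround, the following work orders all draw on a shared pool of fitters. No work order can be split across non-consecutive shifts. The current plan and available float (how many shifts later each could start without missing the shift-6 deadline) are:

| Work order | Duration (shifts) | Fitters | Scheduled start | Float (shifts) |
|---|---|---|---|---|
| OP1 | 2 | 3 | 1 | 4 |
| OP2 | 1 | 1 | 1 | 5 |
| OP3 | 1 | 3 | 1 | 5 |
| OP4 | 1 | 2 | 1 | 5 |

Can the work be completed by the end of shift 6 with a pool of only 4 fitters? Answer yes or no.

Schedule OP1@1, OP2@3, OP3@4, OP4@3: s1:3  s2:3  s3:3  s4:3  s5:0  s6:0 — peak 3 ≤ 4.

yes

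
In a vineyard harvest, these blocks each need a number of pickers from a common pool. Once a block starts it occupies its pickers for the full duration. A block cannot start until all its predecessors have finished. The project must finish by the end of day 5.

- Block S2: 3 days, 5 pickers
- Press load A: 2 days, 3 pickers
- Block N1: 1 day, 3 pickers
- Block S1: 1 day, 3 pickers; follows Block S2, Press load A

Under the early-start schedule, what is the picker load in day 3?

5

At early start, day 3 has: Block S2.
Demand: 5 = 5.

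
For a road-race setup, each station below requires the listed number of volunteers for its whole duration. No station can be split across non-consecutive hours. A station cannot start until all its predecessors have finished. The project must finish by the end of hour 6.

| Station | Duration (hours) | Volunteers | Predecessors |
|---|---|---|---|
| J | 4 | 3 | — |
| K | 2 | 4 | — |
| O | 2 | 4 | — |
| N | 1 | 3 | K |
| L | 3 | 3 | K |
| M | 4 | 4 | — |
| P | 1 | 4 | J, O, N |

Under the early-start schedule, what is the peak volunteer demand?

15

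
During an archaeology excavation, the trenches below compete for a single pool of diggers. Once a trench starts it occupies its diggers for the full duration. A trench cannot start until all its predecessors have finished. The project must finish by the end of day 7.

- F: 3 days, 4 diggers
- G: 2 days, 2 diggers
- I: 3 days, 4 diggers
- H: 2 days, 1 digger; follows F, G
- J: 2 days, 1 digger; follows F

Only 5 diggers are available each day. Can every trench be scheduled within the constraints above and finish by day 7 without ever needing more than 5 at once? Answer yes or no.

no

The minimum achievable peak is 6; 5 < 6, so no feasible schedule stays within the cap.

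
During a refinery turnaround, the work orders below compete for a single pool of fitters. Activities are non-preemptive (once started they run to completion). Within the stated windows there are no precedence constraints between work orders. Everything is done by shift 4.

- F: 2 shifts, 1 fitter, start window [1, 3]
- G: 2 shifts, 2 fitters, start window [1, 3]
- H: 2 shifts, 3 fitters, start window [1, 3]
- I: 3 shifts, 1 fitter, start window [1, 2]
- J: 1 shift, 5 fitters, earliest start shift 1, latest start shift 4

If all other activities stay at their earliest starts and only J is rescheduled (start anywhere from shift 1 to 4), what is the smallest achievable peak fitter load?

J@1: s1:12  s2:7  s3:1  s4:0 → peak 12
J@2: s1:7  s2:12  s3:1  s4:0 → peak 12
J@3: s1:7  s2:7  s3:6  s4:0 → peak 7
J@4: s1:7  s2:7  s3:1  s4:5 → peak 7
Best is J@3, peak 7.

7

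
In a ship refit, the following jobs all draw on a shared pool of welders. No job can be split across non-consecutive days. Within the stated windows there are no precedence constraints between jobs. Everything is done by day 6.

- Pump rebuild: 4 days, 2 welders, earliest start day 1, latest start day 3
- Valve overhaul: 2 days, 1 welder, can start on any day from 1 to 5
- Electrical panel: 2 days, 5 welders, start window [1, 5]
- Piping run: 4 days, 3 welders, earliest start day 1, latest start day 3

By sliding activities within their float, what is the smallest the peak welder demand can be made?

Early-start (Pump rebuild@1, Valve overhaul@1, Electrical panel@1, Piping run@1) gives peak 11: d1:11  d2:11  d3:5  d4:5  d5:0  d6:0.
Shift Electrical panel→5.
Schedule Pump rebuild@1, Valve overhaul@1, Electrical panel@5, Piping run@1: d1:6  d2:6  d3:5  d4:5  d5:5  d6:5 — peak 6.
Total welder-days = 32 over 6 days ⇒ peak ≥ ⌈32/6⌉ = 6, so 6 is optimal.

6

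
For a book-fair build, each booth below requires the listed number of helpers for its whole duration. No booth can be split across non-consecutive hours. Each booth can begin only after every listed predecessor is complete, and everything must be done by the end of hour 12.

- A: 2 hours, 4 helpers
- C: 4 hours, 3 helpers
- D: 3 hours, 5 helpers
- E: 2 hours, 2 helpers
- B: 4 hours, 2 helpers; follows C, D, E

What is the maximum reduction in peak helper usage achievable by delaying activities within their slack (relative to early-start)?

8

Early-start peak: h1:14  h2:14  h3:8  h4:3  h5:2  h6:2  h7:2  h8:2  h9:0  h10:0  h11:0  h12:0 ⇒ 14.
Leveled (A@8, C@1, D@5, E@1, B@8): h1:5  h2:5  h3:3  h4:3  h5:5  h6:5  h7:5  h8:6  h9:6  h10:2  h11:2  h12:0 ⇒ 6.
Reduction 14 − 6 = 8.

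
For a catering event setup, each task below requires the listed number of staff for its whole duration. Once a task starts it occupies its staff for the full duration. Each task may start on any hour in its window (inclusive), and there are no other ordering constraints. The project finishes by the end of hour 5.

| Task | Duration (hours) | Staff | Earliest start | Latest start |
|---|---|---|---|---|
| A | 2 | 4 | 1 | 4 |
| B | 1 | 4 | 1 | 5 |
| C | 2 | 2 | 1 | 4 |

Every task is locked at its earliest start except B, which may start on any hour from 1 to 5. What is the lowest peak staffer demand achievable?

6

B@1: h1:10  h2:6  h3:0  h4:0  h5:0 → peak 10
B@2: h1:6  h2:10  h3:0  h4:0  h5:0 → peak 10
B@3: h1:6  h2:6  h3:4  h4:0  h5:0 → peak 6
B@4: h1:6  h2:6  h3:0  h4:4  h5:0 → peak 6
B@5: h1:6  h2:6  h3:0  h4:0  h5:4 → peak 6
Best is B@3, peak 6.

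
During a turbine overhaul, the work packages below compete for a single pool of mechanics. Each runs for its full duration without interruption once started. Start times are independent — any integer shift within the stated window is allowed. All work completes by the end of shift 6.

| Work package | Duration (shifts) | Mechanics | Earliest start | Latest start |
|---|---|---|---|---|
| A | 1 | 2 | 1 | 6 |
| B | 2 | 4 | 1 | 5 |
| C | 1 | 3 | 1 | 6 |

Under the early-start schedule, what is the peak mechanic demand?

9

Early-start schedule: A@1, B@1, C@1.
Load per shift: shift 1: 9, shift 2: 4, shift 3: 0, shift 4: 0, shift 5: 0, shift 6: 0.
Peak is 9.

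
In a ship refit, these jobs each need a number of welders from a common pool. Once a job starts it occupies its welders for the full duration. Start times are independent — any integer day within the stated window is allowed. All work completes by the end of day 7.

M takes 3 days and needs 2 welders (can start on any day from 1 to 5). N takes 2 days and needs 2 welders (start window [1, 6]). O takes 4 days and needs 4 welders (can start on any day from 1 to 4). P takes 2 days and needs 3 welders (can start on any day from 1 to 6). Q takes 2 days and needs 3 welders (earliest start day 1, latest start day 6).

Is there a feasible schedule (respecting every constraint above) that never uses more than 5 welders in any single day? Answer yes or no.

no

Total welder-days = 38; over 7 days the average is 38/7 > 5, so some day must exceed 5.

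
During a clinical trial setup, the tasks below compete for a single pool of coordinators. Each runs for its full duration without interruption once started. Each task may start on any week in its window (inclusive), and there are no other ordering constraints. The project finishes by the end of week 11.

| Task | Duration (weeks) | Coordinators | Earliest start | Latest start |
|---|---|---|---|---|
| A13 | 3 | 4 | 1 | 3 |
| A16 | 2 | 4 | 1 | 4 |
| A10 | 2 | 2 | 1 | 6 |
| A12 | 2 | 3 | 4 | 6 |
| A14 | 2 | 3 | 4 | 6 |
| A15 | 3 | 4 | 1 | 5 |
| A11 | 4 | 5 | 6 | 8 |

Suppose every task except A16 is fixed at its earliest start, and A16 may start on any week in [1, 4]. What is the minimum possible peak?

10

A16@1: w1:14  w2:14  w3:8  w4:6  w5:6  w6:5  w7:5  w8:5  w9:5  w10:0  w11:0 → peak 14
A16@2: w1:10  w2:14  w3:12  w4:6  w5:6  w6:5  w7:5  w8:5  w9:5  w10:0  w11:0 → peak 14
A16@3: w1:10  w2:10  w3:12  w4:10  w5:6  w6:5  w7:5  w8:5  w9:5  w10:0  w11:0 → peak 12
A16@4: w1:10  w2:10  w3:8  w4:10  w5:10  w6:5  w7:5  w8:5  w9:5  w10:0  w11:0 → peak 10
Best is A16@4, peak 10.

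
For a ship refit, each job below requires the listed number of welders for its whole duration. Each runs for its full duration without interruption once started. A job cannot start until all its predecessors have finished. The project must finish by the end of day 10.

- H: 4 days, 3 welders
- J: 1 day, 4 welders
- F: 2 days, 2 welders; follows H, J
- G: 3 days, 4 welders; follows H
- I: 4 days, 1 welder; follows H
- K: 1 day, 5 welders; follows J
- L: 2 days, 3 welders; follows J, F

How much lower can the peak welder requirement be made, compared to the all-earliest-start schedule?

1

Early-start peak: d1:7  d2:8  d3:3  d4:3  d5:7  d6:7  d7:8  d8:4  d9:0  d10:0 ⇒ 8.
Leveled (H@1, J@1, F@5, G@5, I@5, K@8, L@9): d1:7  d2:3  d3:3  d4:3  d5:7  d6:7  d7:5  d8:6  d9:3  d10:3 ⇒ 7.
Reduction 8 − 7 = 1.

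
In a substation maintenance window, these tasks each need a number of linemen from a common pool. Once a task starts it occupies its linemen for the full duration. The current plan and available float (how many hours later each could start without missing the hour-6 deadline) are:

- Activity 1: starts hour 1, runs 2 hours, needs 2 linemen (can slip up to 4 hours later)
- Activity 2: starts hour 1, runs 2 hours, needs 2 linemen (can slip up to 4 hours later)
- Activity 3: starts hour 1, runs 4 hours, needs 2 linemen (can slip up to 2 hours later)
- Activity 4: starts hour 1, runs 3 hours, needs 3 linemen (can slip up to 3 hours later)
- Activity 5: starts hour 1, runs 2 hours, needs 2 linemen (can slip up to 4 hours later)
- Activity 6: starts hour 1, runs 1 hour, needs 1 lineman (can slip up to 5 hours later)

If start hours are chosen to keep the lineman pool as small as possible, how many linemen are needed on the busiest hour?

6

Early-start (Activity 1@1, Activity 2@1, Activity 3@1, Activity 4@1, Activity 5@1, Activity 6@1) gives peak 12: h1:12  h2:11  h3:5  h4:2  h5:0  h6:0.
Shift Activity 4→3, Activity 5→5, Activity 6→3.
Schedule Activity 1@1, Activity 2@1, Activity 3@1, Activity 4@3, Activity 5@5, Activity 6@3: h1:6  h2:6  h3:6  h4:5  h5:5  h6:2 — peak 6.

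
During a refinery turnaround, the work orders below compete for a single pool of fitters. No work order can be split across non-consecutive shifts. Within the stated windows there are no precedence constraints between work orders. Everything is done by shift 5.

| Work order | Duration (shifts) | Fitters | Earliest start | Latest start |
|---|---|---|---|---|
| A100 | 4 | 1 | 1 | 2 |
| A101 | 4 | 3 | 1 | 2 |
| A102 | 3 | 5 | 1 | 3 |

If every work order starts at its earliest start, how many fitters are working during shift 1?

9

At early start, shift 1 has: A100, A101, A102.
Demand: 1 + 3 + 5 = 9.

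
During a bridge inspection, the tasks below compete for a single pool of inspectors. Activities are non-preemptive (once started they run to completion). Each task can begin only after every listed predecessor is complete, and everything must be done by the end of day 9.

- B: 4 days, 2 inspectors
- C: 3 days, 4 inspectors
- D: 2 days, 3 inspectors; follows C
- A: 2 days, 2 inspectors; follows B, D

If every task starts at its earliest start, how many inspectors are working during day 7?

2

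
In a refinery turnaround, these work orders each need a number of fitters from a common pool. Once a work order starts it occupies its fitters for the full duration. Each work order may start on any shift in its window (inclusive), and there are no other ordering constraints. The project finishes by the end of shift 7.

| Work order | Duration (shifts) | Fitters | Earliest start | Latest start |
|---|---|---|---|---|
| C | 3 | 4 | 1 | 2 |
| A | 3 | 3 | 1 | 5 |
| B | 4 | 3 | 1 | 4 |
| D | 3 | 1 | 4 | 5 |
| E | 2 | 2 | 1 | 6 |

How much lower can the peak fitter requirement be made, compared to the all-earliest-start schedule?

5

Early-start peak: s1:12  s2:12  s3:10  s4:4  s5:1  s6:1  s7:0 ⇒ 12.
Leveled (C@1, A@1, B@4, D@4, E@4): s1:7  s2:7  s3:7  s4:6  s5:6  s6:4  s7:3 ⇒ 7.
Reduction 12 − 7 = 5.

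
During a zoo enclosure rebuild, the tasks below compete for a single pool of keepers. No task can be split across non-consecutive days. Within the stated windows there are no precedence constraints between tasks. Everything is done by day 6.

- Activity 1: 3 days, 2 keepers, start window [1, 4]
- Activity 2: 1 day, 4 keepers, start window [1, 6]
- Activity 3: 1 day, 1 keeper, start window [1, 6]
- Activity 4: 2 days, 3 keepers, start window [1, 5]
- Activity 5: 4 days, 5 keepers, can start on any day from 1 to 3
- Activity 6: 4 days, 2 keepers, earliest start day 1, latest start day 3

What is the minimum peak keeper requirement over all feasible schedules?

Early-start (Activity 1@1, Activity 2@1, Activity 3@1, Activity 4@1, Activity 5@1, Activity 6@1) gives peak 17: d1:17  d2:12  d3:9  d4:7  d5:0  d6:0.
Shift Activity 4→5, Activity 5→2.
Schedule Activity 1@1, Activity 2@1, Activity 3@1, Activity 4@5, Activity 5@2, Activity 6@1: d1:9  d2:9  d3:9  d4:7  d5:8  d6:3 — peak 9.

9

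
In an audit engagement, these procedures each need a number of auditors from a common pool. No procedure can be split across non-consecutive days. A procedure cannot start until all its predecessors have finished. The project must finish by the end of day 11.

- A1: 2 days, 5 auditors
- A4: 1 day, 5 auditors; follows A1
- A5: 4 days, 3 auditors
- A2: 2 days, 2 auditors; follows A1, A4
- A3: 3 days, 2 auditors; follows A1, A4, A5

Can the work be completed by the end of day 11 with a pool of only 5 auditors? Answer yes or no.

Schedule A1@1, A4@3, A5@4, A2@4, A3@8: d1:5  d2:5  d3:5  d4:5  d5:5  d6:3  d7:3  d8:2  d9:2  d10:2  d11:0 — peak 5 ≤ 5.

yes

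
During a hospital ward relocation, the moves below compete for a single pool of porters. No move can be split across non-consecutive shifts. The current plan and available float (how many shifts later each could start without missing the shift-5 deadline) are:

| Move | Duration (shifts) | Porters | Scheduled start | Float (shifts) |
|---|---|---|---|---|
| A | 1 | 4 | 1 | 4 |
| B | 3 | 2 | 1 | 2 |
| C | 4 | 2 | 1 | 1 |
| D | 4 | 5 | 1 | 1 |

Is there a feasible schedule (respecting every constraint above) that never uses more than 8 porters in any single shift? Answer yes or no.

The minimum achievable peak is 9; 8 < 9, so no feasible schedule stays within the cap.

no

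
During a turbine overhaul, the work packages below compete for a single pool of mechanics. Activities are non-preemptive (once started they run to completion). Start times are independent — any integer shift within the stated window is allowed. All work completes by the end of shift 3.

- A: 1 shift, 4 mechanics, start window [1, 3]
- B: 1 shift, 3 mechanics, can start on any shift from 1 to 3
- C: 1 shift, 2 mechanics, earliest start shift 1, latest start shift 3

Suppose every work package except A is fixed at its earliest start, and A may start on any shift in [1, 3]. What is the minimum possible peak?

5

A@1: s1:9  s2:0  s3:0 → peak 9
A@2: s1:5  s2:4  s3:0 → peak 5
A@3: s1:5  s2:0  s3:4 → peak 5
Best is A@2, peak 5.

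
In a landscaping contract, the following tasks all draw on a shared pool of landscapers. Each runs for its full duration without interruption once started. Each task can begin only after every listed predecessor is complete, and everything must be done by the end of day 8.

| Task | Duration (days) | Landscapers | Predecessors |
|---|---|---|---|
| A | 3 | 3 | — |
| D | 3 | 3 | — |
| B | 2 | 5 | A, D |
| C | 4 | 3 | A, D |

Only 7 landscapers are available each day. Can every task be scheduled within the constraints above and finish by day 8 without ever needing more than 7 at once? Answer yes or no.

no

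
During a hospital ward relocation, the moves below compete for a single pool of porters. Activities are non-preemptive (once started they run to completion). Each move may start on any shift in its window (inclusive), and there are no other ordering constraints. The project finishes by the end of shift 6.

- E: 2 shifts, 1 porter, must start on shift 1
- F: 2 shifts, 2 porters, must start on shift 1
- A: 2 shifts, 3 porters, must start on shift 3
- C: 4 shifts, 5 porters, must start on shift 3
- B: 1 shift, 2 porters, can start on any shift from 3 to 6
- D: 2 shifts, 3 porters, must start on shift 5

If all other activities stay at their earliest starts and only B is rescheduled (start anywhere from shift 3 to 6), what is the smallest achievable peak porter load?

B@3: s1:3  s2:3  s3:10  s4:8  s5:8  s6:8 → peak 10
B@4: s1:3  s2:3  s3:8  s4:10  s5:8  s6:8 → peak 10
B@5: s1:3  s2:3  s3:8  s4:8  s5:10  s6:8 → peak 10
B@6: s1:3  s2:3  s3:8  s4:8  s5:8  s6:10 → peak 10
Best is B@3, peak 10.

10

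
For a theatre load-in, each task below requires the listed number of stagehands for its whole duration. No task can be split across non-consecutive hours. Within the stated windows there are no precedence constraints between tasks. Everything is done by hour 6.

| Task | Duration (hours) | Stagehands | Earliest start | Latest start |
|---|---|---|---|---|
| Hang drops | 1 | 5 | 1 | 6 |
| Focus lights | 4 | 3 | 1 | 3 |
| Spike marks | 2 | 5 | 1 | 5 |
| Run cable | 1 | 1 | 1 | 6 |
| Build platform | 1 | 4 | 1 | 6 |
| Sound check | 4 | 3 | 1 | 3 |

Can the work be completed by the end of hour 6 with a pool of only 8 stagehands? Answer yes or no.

Schedule Hang drops@1, Focus lights@1, Spike marks@5, Run cable@2, Build platform@2, Sound check@3: h1:8  h2:8  h3:6  h4:6  h5:8  h6:8 — peak 8 ≤ 8.

yes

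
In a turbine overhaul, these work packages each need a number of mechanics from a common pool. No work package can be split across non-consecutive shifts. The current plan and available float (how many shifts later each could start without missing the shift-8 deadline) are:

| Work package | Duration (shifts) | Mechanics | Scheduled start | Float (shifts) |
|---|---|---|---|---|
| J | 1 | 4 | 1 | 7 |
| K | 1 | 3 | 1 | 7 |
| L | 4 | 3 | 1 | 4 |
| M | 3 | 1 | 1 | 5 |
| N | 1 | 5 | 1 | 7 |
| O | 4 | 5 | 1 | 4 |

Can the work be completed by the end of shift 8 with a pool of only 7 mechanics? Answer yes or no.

no

The minimum achievable peak is 8; 7 < 8, so no feasible schedule stays within the cap.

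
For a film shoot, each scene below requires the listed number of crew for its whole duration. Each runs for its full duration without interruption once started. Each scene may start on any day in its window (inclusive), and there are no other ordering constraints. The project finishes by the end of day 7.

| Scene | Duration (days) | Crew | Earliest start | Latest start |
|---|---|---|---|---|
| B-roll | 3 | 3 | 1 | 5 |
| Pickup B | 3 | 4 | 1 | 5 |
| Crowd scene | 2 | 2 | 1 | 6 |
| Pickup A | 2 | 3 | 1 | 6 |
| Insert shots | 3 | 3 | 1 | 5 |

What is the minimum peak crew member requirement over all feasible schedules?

7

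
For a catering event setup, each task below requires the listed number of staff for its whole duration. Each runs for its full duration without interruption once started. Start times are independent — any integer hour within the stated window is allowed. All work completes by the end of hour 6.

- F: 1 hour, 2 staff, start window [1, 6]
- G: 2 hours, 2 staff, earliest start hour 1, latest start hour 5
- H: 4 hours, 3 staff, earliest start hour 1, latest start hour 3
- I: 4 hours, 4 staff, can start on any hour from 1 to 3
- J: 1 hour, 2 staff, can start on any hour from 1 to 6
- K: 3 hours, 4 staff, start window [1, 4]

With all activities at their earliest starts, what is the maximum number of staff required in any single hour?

Early-start schedule: F@1, G@1, H@1, I@1, J@1, K@1.
Load per hour: hour 1: 17, hour 2: 13, hour 3: 11, hour 4: 7, hour 5: 0, hour 6: 0.
Peak is 17.

17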